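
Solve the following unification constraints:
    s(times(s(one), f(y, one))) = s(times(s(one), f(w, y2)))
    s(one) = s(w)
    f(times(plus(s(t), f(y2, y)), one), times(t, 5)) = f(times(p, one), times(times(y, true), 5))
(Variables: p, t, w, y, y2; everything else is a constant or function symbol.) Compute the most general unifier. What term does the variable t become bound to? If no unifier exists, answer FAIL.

times(one, true)

Decompose s/1: times(s(one), f(y, one)) = times(s(one), f(w, y2)).
Decompose times/2: s(one) = s(one),  f(y, one) = f(w, y2).
Delete trivial equation s(one) = s(one).
Decompose f/2: y = w,  one = y2.
Bind y := w; substituting into the one remaining equation that mentions y gives: f(times(plus(s(t), f(y2, w)), one), times(t, 5)) = f(times(p, one), times(times(w, true), 5)).
Bind y2 := one; substituting into the one remaining equation that mentions y2 gives: f(times(plus(s(t), f(one, w)), one), times(t, 5)) = f(times(p, one), times(times(w, true), 5)).
Decompose s/1: one = w.
Bind w := one; substituting into the remaining equation gives: f(times(plus(s(t), f(one, one)), one), times(t, 5)) = f(times(p, one), times(times(one, true), 5)). Substituting into the earlier binding gives y := one.
Decompose f/2: times(plus(s(t), f(one, one)), one) = times(p, one),  times(t, 5) = times(times(one, true), 5).
Decompose times/2: plus(s(t), f(one, one)) = p,  one = one.
Bind p := plus(s(t), f(one, one)); no other remaining equation mentions p.
Delete trivial equation one = one.
Decompose times/2: t = times(one, true),  5 = 5.
Bind t := times(one, true); no other remaining equation mentions t. Substituting into the earlier binding gives p := plus(s(times(one, true)), f(one, one)).
Delete trivial equation 5 = 5.
MGU = { y := one, y2 := one, w := one, p := plus(s(times(one, true)), f(one, one)), t := times(one, true) }, so t := times(one, true).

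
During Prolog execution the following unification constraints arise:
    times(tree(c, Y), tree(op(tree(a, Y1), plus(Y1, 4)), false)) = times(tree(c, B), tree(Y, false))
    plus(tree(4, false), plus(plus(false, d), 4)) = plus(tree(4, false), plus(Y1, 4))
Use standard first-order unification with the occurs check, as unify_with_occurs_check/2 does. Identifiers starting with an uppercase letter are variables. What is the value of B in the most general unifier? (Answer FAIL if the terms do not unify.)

Decompose times/2: tree(c, Y) = tree(c, B),  tree(op(tree(a, Y1), plus(Y1, 4)), false) = tree(Y, false).
Decompose tree/2: c = c,  Y = B.
Delete trivial equation c = c.
Bind Y := B; substituting into the one remaining equation that mentions Y gives: tree(op(tree(a, Y1), plus(Y1, 4)), false) = tree(B, false).
Decompose tree/2: op(tree(a, Y1), plus(Y1, 4)) = B,  false = false.
Bind B := op(tree(a, Y1), plus(Y1, 4)); no other remaining equation mentions B. Substituting into the earlier binding gives Y := op(tree(a, Y1), plus(Y1, 4)).
Delete trivial equation false = false.
Decompose plus/2: tree(4, false) = tree(4, false),  plus(plus(false, d), 4) = plus(Y1, 4).
Delete trivial equation tree(4, false) = tree(4, false).
Decompose plus/2: plus(false, d) = Y1,  4 = 4.
Bind Y1 := plus(false, d); no other remaining equation mentions Y1. Substituting into the earlier bindings gives Y := op(tree(a, plus(false, d)), plus(plus(false, d), 4)), B := op(tree(a, plus(false, d)), plus(plus(false, d), 4)).
Delete trivial equation 4 = 4.
MGU = { Y = op(tree(a, plus(false, d)), plus(plus(false, d), 4)), B = op(tree(a, plus(false, d)), plus(plus(false, d), 4)), Y1 = plus(false, d) }, so B = op(tree(a, plus(false, d)), plus(plus(false, d), 4)).

op(tree(a, plus(false, d)), plus(plus(false, d), 4))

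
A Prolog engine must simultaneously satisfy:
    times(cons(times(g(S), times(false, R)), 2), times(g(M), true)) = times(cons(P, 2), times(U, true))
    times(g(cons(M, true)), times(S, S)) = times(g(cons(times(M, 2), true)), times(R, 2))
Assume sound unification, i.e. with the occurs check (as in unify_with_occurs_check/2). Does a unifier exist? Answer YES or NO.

Decompose times/2: cons(times(g(S), times(false, R)), 2) = cons(P, 2),  times(g(M), true) = times(U, true).
Decompose cons/2: times(g(S), times(false, R)) = P,  2 = 2.
Bind P := times(g(S), times(false, R)); no other remaining equation mentions P.
Delete trivial equation 2 = 2.
Decompose times/2: g(M) = U,  true = true.
Bind U := g(M); no other remaining equation mentions U.
Delete trivial equation true = true.
Decompose times/2: g(cons(M, true)) = g(cons(times(M, 2), true)),  times(S, S) = times(R, 2).
Decompose g/1: cons(M, true) = cons(times(M, 2), true).
Decompose cons/2: M = times(M, 2),  true = true.
Occurs check fails: M occurs in times(M, 2); the equation M = times(M, 2) has no finite solution.

NO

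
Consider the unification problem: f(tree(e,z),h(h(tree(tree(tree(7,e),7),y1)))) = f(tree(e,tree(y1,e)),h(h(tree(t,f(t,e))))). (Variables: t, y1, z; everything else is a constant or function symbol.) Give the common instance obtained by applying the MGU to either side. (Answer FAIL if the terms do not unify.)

f(tree(e,tree(f(tree(tree(7,e),7),e),e)),h(h(tree(tree(tree(7,e),7),f(tree(tree(7,e),7),e)))))

Decompose f/2: tree(e,z) = tree(e,tree(y1,e)),  h(h(tree(tree(tree(7,e),7),y1))) = h(h(tree(t,f(t,e)))).
Decompose tree/2: e = e,  z = tree(y1,e).
Delete trivial equation e = e.
Bind z := tree(y1,e); no other remaining equation mentions z.
Decompose h/1: h(tree(tree(tree(7,e),7),y1)) = h(tree(t,f(t,e))).
Decompose h/1: tree(tree(tree(7,e),7),y1) = tree(t,f(t,e)).
Decompose tree/2: tree(tree(7,e),7) = t,  y1 = f(t,e).
Bind t := tree(tree(7,e),7); substituting into the remaining equation gives: y1 = f(tree(tree(7,e),7),e).
Bind y1 := f(tree(tree(7,e),7),e). Substituting into the earlier binding gives z := tree(f(tree(tree(7,e),7),e),e).
Applying the MGU to either side gives f(tree(e,tree(f(tree(tree(7,e),7),e),e)),h(h(tree(tree(tree(7,e),7),f(tree(tree(7,e),7),e))))).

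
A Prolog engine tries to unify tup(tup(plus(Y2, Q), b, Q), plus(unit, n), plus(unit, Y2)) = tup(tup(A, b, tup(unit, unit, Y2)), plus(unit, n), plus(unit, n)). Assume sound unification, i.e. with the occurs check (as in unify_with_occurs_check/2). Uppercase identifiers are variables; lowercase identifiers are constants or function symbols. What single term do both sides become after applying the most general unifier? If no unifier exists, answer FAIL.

Decompose tup/3: tup(plus(Y2, Q), b, Q) = tup(A, b, tup(unit, unit, Y2)),  plus(unit, n) = plus(unit, n),  plus(unit, Y2) = plus(unit, n).
Decompose tup/3: plus(Y2, Q) = A,  b = b,  Q = tup(unit, unit, Y2).
Bind A := plus(Y2, Q); no other remaining equation mentions A.
Delete trivial equation b = b.
Bind Q := tup(unit, unit, Y2); no other remaining equation mentions Q. Substituting into the earlier binding gives A := plus(Y2, tup(unit, unit, Y2)).
Delete trivial equation plus(unit, n) = plus(unit, n).
Decompose plus/2: unit = unit,  Y2 = n.
Delete trivial equation unit = unit.
Bind Y2 := n. Substituting into the earlier bindings gives A := plus(n, tup(unit, unit, n)), Q := tup(unit, unit, n).
Applying the MGU to either side gives tup(tup(plus(n, tup(unit, unit, n)), b, tup(unit, unit, n)), plus(unit, n), plus(unit, n)).

tup(tup(plus(n, tup(unit, unit, n)), b, tup(unit, unit, n)), plus(unit, n), plus(unit, n))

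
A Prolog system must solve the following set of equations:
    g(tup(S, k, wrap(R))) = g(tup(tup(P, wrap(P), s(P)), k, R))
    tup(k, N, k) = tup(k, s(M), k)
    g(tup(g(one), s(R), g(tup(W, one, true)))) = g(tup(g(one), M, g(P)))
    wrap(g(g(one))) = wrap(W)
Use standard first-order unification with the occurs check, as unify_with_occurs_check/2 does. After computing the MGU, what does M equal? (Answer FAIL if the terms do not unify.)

Decompose g/1: tup(S, k, wrap(R)) = tup(tup(P, wrap(P), s(P)), k, R).
Decompose tup/3: S = tup(P, wrap(P), s(P)),  k = k,  wrap(R) = R.
Bind S := tup(P, wrap(P), s(P)); no other remaining equation mentions S.
Delete trivial equation k = k.
Occurs check fails: R occurs in wrap(R); the equation R = wrap(R) has no finite solution.

FAIL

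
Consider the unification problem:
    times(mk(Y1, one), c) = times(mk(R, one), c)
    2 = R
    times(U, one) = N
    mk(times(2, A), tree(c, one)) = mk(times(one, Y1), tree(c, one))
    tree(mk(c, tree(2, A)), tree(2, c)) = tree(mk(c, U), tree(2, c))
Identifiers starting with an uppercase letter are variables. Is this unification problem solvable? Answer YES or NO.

NO

Decompose times/2: mk(Y1, one) = mk(R, one),  c = c.
Decompose mk/2: Y1 = R,  one = one.
Bind Y1 := R; substituting into the one remaining equation that mentions Y1 gives: mk(times(2, A), tree(c, one)) = mk(times(one, R), tree(c, one)).
Delete trivial equation one = one.
Delete trivial equation c = c.
Bind R := 2; substituting into the one remaining equation that mentions R gives: mk(times(2, A), tree(c, one)) = mk(times(one, 2), tree(c, one)). Substituting into the earlier binding gives Y1 := 2.
Bind N := times(U, one); no other remaining equation mentions N.
Decompose mk/2: times(2, A) = times(one, 2),  tree(c, one) = tree(c, one).
Decompose times/2: 2 = one,  A = 2.
Clash: constants 2 and one differ; no unifier exists.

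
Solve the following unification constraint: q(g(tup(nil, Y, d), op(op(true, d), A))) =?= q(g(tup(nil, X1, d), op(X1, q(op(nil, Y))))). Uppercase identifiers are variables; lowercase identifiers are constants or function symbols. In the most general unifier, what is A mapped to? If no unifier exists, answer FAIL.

Decompose q/1: g(tup(nil, Y, d), op(op(true, d), A)) =?= g(tup(nil, X1, d), op(X1, q(op(nil, Y)))).
Decompose g/2: tup(nil, Y, d) =?= tup(nil, X1, d),  op(op(true, d), A) =?= op(X1, q(op(nil, Y))).
Decompose tup/3: nil =?= nil,  Y =?= X1,  d =?= d.
Delete trivial equation nil =?= nil.
Bind Y := X1; substituting into the one remaining equation that mentions Y gives: op(op(true, d), A) =?= op(X1, q(op(nil, X1))).
Delete trivial equation d =?= d.
Decompose op/2: op(true, d) =?= X1,  A =?= q(op(nil, X1)).
Bind X1 := op(true, d); substituting into the remaining equation gives: A =?= q(op(nil, op(true, d))). Substituting into the earlier binding gives Y := op(true, d).
Bind A := q(op(nil, op(true, d))).
MGU = { Y ↦ op(true, d), X1 ↦ op(true, d), A ↦ q(op(nil, op(true, d))) }, so A ↦ q(op(nil, op(true, d))).

q(op(nil, op(true, d)))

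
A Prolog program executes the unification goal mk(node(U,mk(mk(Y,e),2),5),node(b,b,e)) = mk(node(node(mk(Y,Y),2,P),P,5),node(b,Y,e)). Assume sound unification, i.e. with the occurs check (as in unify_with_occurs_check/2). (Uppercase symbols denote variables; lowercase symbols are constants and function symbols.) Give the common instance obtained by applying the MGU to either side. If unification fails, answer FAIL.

mk(node(node(mk(b,b),2,mk(mk(b,e),2)),mk(mk(b,e),2),5),node(b,b,e))

Decompose mk/2: node(U,mk(mk(Y,e),2),5) = node(node(mk(Y,Y),2,P),P,5),  node(b,b,e) = node(b,Y,e).
Decompose node/3: U = node(mk(Y,Y),2,P),  mk(mk(Y,e),2) = P,  5 = 5.
Bind U := node(mk(Y,Y),2,P); no other remaining equation mentions U.
Bind P := mk(mk(Y,e),2); no other remaining equation mentions P. Substituting into the earlier binding gives U := node(mk(Y,Y),2,mk(mk(Y,e),2)).
Delete trivial equation 5 = 5.
Decompose node/3: b = b,  b = Y,  e = e.
Delete trivial equation b = b.
Bind Y := b; no other remaining equation mentions Y. Substituting into the earlier bindings gives U := node(mk(b,b),2,mk(mk(b,e),2)), P := mk(mk(b,e),2).
Delete trivial equation e = e.
Applying the MGU to either side gives mk(node(node(mk(b,b),2,mk(mk(b,e),2)),mk(mk(b,e),2),5),node(b,b,e)).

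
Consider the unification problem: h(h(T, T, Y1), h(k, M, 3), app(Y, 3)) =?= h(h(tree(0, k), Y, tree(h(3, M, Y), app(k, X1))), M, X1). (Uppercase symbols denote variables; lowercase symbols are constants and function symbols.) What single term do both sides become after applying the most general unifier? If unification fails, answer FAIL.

Decompose h/3: h(T, T, Y1) =?= h(tree(0, k), Y, tree(h(3, M, Y), app(k, X1))),  h(k, M, 3) =?= M,  app(Y, 3) =?= X1.
Decompose h/3: T =?= tree(0, k),  T =?= Y,  Y1 =?= tree(h(3, M, Y), app(k, X1)).
Bind T := tree(0, k); substituting into the one remaining equation that mentions T gives: tree(0, k) =?= Y.
Bind Y := tree(0, k); substituting into the 2 remaining equations that mention Y gives: Y1 =?= tree(h(3, M, tree(0, k)), app(k, X1)),  app(tree(0, k), 3) =?= X1.
Bind Y1 := tree(h(3, M, tree(0, k)), app(k, X1)); no other remaining equation mentions Y1.
Occurs check fails: M occurs in h(k, M, 3); the equation M =?= h(k, M, 3) has no finite solution.

FAIL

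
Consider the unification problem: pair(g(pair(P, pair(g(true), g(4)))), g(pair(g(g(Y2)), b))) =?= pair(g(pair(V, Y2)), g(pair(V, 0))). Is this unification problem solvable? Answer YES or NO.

Decompose pair/2: g(pair(P, pair(g(true), g(4)))) =?= g(pair(V, Y2)),  g(pair(g(g(Y2)), b)) =?= g(pair(V, 0)).
Decompose g/1: pair(P, pair(g(true), g(4))) =?= pair(V, Y2).
Decompose pair/2: P =?= V,  pair(g(true), g(4)) =?= Y2.
Bind P := V; no other remaining equation mentions P.
Bind Y2 := pair(g(true), g(4)); substituting into the remaining equation gives: g(pair(g(g(pair(g(true), g(4)))), b)) =?= g(pair(V, 0)).
Decompose g/1: pair(g(g(pair(g(true), g(4)))), b) =?= pair(V, 0).
Decompose pair/2: g(g(pair(g(true), g(4)))) =?= V,  b =?= 0.
Bind V := g(g(pair(g(true), g(4)))); no other remaining equation mentions V. Substituting into the earlier binding gives P := g(g(pair(g(true), g(4)))).
Clash: constants b and 0 differ; no unifier exists.

NO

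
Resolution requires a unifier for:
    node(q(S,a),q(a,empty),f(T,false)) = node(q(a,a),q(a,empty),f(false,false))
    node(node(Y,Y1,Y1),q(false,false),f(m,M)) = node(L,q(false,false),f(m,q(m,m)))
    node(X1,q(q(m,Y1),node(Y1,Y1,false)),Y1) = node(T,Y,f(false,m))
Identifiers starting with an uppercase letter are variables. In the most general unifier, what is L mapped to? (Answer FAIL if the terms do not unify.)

Decompose node/3: q(S,a) = q(a,a),  q(a,empty) = q(a,empty),  f(T,false) = f(false,false).
Decompose q/2: S = a,  a = a.
Bind S := a; no other remaining equation mentions S.
Delete trivial equation a = a.
Delete trivial equation q(a,empty) = q(a,empty).
Decompose f/2: T = false,  false = false.
Bind T := false; substituting into the one remaining equation that mentions T gives: node(X1,q(q(m,Y1),node(Y1,Y1,false)),Y1) = node(false,Y,f(false,m)).
Delete trivial equation false = false.
Decompose node/3: node(Y,Y1,Y1) = L,  q(false,false) = q(false,false),  f(m,M) = f(m,q(m,m)).
Bind L := node(Y,Y1,Y1); no other remaining equation mentions L.
Delete trivial equation q(false,false) = q(false,false).
Decompose f/2: m = m,  M = q(m,m).
Delete trivial equation m = m.
Bind M := q(m,m); no other remaining equation mentions M.
Decompose node/3: X1 = false,  q(q(m,Y1),node(Y1,Y1,false)) = Y,  Y1 = f(false,m).
Bind X1 := false; no other remaining equation mentions X1.
Bind Y := q(q(m,Y1),node(Y1,Y1,false)); no other remaining equation mentions Y. Substituting into the earlier binding gives L := node(q(q(m,Y1),node(Y1,Y1,false)),Y1,Y1).
Bind Y1 := f(false,m). Substituting into the earlier bindings gives L := node(q(q(m,f(false,m)),node(f(false,m),f(false,m),false)),f(false,m),f(false,m)), Y := q(q(m,f(false,m)),node(f(false,m),f(false,m),false)).
MGU = { S -> a, T -> false, L -> node(q(q(m,f(false,m)),node(f(false,m),f(false,m),false)),f(false,m),f(false,m)), M -> q(m,m), X1 -> false, Y -> q(q(m,f(false,m)),node(f(false,m),f(false,m),false)), Y1 -> f(false,m) }, so L -> node(q(q(m,f(false,m)),node(f(false,m),f(false,m),false)),f(false,m),f(false,m)).

node(q(q(m,f(false,m)),node(f(false,m),f(false,m),false)),f(false,m),f(false,m))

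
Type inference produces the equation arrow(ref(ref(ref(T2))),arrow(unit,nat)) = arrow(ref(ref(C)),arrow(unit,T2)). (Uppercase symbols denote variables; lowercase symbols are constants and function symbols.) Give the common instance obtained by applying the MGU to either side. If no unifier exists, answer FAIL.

arrow(ref(ref(ref(nat))),arrow(unit,nat))

Decompose arrow/2: ref(ref(ref(T2))) = ref(ref(C)),  arrow(unit,nat) = arrow(unit,T2).
Decompose ref/1: ref(ref(T2)) = ref(C).
Decompose ref/1: ref(T2) = C.
Bind C := ref(T2); no other remaining equation mentions C.
Decompose arrow/2: unit = unit,  nat = T2.
Delete trivial equation unit = unit.
Bind T2 := nat. Substituting into the earlier binding gives C := ref(nat).
Applying the MGU to either side gives arrow(ref(ref(ref(nat))),arrow(unit,nat)).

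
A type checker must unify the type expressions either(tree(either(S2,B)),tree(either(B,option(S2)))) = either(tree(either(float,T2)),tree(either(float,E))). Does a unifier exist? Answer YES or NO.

Decompose either/2: tree(either(S2,B)) = tree(either(float,T2)),  tree(either(B,option(S2))) = tree(either(float,E)).
Decompose tree/1: either(S2,B) = either(float,T2).
Decompose either/2: S2 = float,  B = T2.
Bind S2 := float; substituting into the one remaining equation that mentions S2 gives: tree(either(B,option(float))) = tree(either(float,E)).
Bind B := T2; substituting into the remaining equation gives: tree(either(T2,option(float))) = tree(either(float,E)).
Decompose tree/1: either(T2,option(float)) = either(float,E).
Decompose either/2: T2 = float,  option(float) = E.
Bind T2 := float; no other remaining equation mentions T2. Substituting into the earlier binding gives B := float.
Bind E := option(float).
No equations remain and no clash or occurs-check failure arose, so a unifier exists.

YES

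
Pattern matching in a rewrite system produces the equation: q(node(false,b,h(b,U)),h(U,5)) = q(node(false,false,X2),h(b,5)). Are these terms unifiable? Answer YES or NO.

NO

Decompose q/2: node(false,b,h(b,U)) = node(false,false,X2),  h(U,5) = h(b,5).
Decompose node/3: false = false,  b = false,  h(b,U) = X2.
Delete trivial equation false = false.
Clash: constants b and false differ; no unifier exists.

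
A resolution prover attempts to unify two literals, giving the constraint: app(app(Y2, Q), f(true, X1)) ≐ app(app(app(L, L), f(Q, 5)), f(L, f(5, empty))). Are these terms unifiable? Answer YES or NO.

NO

Decompose app/2: app(Y2, Q) ≐ app(app(L, L), f(Q, 5)),  f(true, X1) ≐ f(L, f(5, empty)).
Decompose app/2: Y2 ≐ app(L, L),  Q ≐ f(Q, 5).
Bind Y2 := app(L, L); no other remaining equation mentions Y2.
Occurs check fails: Q occurs in f(Q, 5); the equation Q ≐ f(Q, 5) has no finite solution.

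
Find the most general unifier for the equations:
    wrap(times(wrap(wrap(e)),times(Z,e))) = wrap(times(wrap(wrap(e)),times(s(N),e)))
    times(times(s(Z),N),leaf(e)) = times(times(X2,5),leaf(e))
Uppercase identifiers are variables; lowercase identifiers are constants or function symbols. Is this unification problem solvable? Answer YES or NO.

Decompose wrap/1: times(wrap(wrap(e)),times(Z,e)) = times(wrap(wrap(e)),times(s(N),e)).
Decompose times/2: wrap(wrap(e)) = wrap(wrap(e)),  times(Z,e) = times(s(N),e).
Delete trivial equation wrap(wrap(e)) = wrap(wrap(e)).
Decompose times/2: Z = s(N),  e = e.
Bind Z := s(N); substituting into the one remaining equation that mentions Z gives: times(times(s(s(N)),N),leaf(e)) = times(times(X2,5),leaf(e)).
Delete trivial equation e = e.
Decompose times/2: times(s(s(N)),N) = times(X2,5),  leaf(e) = leaf(e).
Decompose times/2: s(s(N)) = X2,  N = 5.
Bind X2 := s(s(N)); no other remaining equation mentions X2.
Bind N := 5; no other remaining equation mentions N. Substituting into the earlier bindings gives Z := s(5), X2 := s(s(5)).
Delete trivial equation leaf(e) = leaf(e).
No equations remain and no clash or occurs-check failure arose, so a unifier exists.

YES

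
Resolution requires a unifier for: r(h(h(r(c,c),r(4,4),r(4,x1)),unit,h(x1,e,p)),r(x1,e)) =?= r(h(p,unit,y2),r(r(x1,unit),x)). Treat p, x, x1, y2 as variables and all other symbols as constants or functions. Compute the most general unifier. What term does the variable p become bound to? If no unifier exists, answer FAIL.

Decompose r/2: h(h(r(c,c),r(4,4),r(4,x1)),unit,h(x1,e,p)) =?= h(p,unit,y2),  r(x1,e) =?= r(r(x1,unit),x).
Decompose h/3: h(r(c,c),r(4,4),r(4,x1)) =?= p,  unit =?= unit,  h(x1,e,p) =?= y2.
Bind p := h(r(c,c),r(4,4),r(4,x1)); substituting into the one remaining equation that mentions p gives: h(x1,e,h(r(c,c),r(4,4),r(4,x1))) =?= y2.
Delete trivial equation unit =?= unit.
Bind y2 := h(x1,e,h(r(c,c),r(4,4),r(4,x1))); no other remaining equation mentions y2.
Decompose r/2: x1 =?= r(x1,unit),  e =?= x.
Occurs check fails: x1 occurs in r(x1,unit); the equation x1 =?= r(x1,unit) has no finite solution.

FAIL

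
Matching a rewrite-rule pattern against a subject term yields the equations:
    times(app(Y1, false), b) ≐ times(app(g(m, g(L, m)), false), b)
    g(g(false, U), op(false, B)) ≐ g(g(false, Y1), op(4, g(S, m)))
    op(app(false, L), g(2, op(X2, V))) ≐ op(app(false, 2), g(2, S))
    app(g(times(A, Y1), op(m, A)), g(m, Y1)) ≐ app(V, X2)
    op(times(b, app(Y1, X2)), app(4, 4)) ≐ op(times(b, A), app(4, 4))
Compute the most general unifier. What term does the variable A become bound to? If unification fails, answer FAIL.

Decompose times/2: app(Y1, false) ≐ app(g(m, g(L, m)), false),  b ≐ b.
Decompose app/2: Y1 ≐ g(m, g(L, m)),  false ≐ false.
Bind Y1 := g(m, g(L, m)); substituting into the 3 remaining equations that mention Y1 gives: g(g(false, U), op(false, B)) ≐ g(g(false, g(m, g(L, m))), op(4, g(S, m))),  app(g(times(A, g(m, g(L, m))), op(m, A)), g(m, g(m, g(L, m)))) ≐ app(V, X2),  op(times(b, app(g(m, g(L, m)), X2)), app(4, 4)) ≐ op(times(b, A), app(4, 4)).
Delete trivial equation false ≐ false.
Delete trivial equation b ≐ b.
Decompose g/2: g(false, U) ≐ g(false, g(m, g(L, m))),  op(false, B) ≐ op(4, g(S, m)).
Decompose g/2: false ≐ false,  U ≐ g(m, g(L, m)).
Delete trivial equation false ≐ false.
Bind U := g(m, g(L, m)); no other remaining equation mentions U.
Decompose op/2: false ≐ 4,  B ≐ g(S, m).
Clash: constants false and 4 differ; no unifier exists.

FAIL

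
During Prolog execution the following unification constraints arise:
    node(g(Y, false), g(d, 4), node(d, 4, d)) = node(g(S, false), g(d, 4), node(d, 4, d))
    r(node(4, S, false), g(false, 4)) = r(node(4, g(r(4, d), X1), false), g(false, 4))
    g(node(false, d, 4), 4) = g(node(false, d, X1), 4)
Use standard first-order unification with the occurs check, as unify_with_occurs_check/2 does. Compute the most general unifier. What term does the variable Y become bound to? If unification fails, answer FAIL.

Decompose node/3: g(Y, false) = g(S, false),  g(d, 4) = g(d, 4),  node(d, 4, d) = node(d, 4, d).
Decompose g/2: Y = S,  false = false.
Bind Y := S; no other remaining equation mentions Y.
Delete trivial equation false = false.
Delete trivial equation g(d, 4) = g(d, 4).
Delete trivial equation node(d, 4, d) = node(d, 4, d).
Decompose r/2: node(4, S, false) = node(4, g(r(4, d), X1), false),  g(false, 4) = g(false, 4).
Decompose node/3: 4 = 4,  S = g(r(4, d), X1),  false = false.
Delete trivial equation 4 = 4.
Bind S := g(r(4, d), X1); no other remaining equation mentions S. Substituting into the earlier binding gives Y := g(r(4, d), X1).
Delete trivial equation false = false.
Delete trivial equation g(false, 4) = g(false, 4).
Decompose g/2: node(false, d, 4) = node(false, d, X1),  4 = 4.
Decompose node/3: false = false,  d = d,  4 = X1.
Delete trivial equation false = false.
Delete trivial equation d = d.
Bind X1 := 4; no other remaining equation mentions X1. Substituting into the earlier bindings gives Y := g(r(4, d), 4), S := g(r(4, d), 4).
Delete trivial equation 4 = 4.
MGU = { Y ↦ g(r(4, d), 4), S ↦ g(r(4, d), 4), X1 ↦ 4 }, so Y ↦ g(r(4, d), 4).

g(r(4, d), 4)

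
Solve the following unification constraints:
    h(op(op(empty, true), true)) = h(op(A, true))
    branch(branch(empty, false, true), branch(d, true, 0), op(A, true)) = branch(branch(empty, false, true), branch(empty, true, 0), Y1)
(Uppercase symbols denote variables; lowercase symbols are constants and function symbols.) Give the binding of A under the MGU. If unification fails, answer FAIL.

Decompose h/1: op(op(empty, true), true) = op(A, true).
Decompose op/2: op(empty, true) = A,  true = true.
Bind A := op(empty, true); substituting into the one remaining equation that mentions A gives: branch(branch(empty, false, true), branch(d, true, 0), op(op(empty, true), true)) = branch(branch(empty, false, true), branch(empty, true, 0), Y1).
Delete trivial equation true = true.
Decompose branch/3: branch(empty, false, true) = branch(empty, false, true),  branch(d, true, 0) = branch(empty, true, 0),  op(op(empty, true), true) = Y1.
Delete trivial equation branch(empty, false, true) = branch(empty, false, true).
Decompose branch/3: d = empty,  true = true,  0 = 0.
Clash: constants d and empty differ; no unifier exists.

FAIL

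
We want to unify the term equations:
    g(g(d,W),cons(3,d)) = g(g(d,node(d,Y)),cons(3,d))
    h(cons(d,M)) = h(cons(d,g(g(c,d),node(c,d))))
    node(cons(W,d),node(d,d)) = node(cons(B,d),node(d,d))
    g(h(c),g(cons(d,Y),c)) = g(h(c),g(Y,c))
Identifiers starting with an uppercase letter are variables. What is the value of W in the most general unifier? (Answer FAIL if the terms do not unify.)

Decompose g/2: g(d,W) = g(d,node(d,Y)),  cons(3,d) = cons(3,d).
Decompose g/2: d = d,  W = node(d,Y).
Delete trivial equation d = d.
Bind W := node(d,Y); substituting into the one remaining equation that mentions W gives: node(cons(node(d,Y),d),node(d,d)) = node(cons(B,d),node(d,d)).
Delete trivial equation cons(3,d) = cons(3,d).
Decompose h/1: cons(d,M) = cons(d,g(g(c,d),node(c,d))).
Decompose cons/2: d = d,  M = g(g(c,d),node(c,d)).
Delete trivial equation d = d.
Bind M := g(g(c,d),node(c,d)); no other remaining equation mentions M.
Decompose node/2: cons(node(d,Y),d) = cons(B,d),  node(d,d) = node(d,d).
Decompose cons/2: node(d,Y) = B,  d = d.
Bind B := node(d,Y); no other remaining equation mentions B.
Delete trivial equation d = d.
Delete trivial equation node(d,d) = node(d,d).
Decompose g/2: h(c) = h(c),  g(cons(d,Y),c) = g(Y,c).
Delete trivial equation h(c) = h(c).
Decompose g/2: cons(d,Y) = Y,  c = c.
Occurs check fails: Y occurs in cons(d,Y); the equation Y = cons(d,Y) has no finite solution.

FAIL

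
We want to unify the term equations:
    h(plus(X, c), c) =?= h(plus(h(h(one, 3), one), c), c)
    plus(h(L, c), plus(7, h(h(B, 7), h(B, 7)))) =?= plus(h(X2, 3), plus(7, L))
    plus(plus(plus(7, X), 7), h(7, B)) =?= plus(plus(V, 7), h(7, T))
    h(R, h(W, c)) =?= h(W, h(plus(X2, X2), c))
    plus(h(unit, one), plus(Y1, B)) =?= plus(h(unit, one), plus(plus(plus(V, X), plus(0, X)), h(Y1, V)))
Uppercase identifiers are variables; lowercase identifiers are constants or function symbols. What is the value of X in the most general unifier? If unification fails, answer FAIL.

Decompose h/2: plus(X, c) =?= plus(h(h(one, 3), one), c),  c =?= c.
Decompose plus/2: X =?= h(h(one, 3), one),  c =?= c.
Bind X := h(h(one, 3), one); substituting into the 2 remaining equations that mention X gives: plus(plus(plus(7, h(h(one, 3), one)), 7), h(7, B)) =?= plus(plus(V, 7), h(7, T)),  plus(h(unit, one), plus(Y1, B)) =?= plus(h(unit, one), plus(plus(plus(V, h(h(one, 3), one)), plus(0, h(h(one, 3), one))), h(Y1, V))).
Delete trivial equation c =?= c.
Delete trivial equation c =?= c.
Decompose plus/2: h(L, c) =?= h(X2, 3),  plus(7, h(h(B, 7), h(B, 7))) =?= plus(7, L).
Decompose h/2: L =?= X2,  c =?= 3.
Bind L := X2; substituting into the one remaining equation that mentions L gives: plus(7, h(h(B, 7), h(B, 7))) =?= plus(7, X2).
Clash: constants c and 3 differ; no unifier exists.

FAIL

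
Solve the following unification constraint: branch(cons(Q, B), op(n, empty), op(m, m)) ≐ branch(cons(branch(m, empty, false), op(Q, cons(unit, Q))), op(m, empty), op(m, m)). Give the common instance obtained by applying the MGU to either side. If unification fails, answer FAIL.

Decompose branch/3: cons(Q, B) ≐ cons(branch(m, empty, false), op(Q, cons(unit, Q))),  op(n, empty) ≐ op(m, empty),  op(m, m) ≐ op(m, m).
Decompose cons/2: Q ≐ branch(m, empty, false),  B ≐ op(Q, cons(unit, Q)).
Bind Q := branch(m, empty, false); substituting into the one remaining equation that mentions Q gives: B ≐ op(branch(m, empty, false), cons(unit, branch(m, empty, false))).
Bind B := op(branch(m, empty, false), cons(unit, branch(m, empty, false))); no other remaining equation mentions B.
Decompose op/2: n ≐ m,  empty ≐ empty.
Clash: constants n and m differ; no unifier exists.

FAIL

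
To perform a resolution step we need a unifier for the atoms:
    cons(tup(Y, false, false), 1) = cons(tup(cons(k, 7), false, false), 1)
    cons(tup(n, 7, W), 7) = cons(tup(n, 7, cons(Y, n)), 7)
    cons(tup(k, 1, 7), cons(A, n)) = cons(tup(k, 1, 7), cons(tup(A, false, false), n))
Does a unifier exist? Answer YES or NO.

NO

Decompose cons/2: tup(Y, false, false) = tup(cons(k, 7), false, false),  1 = 1.
Decompose tup/3: Y = cons(k, 7),  false = false,  false = false.
Bind Y := cons(k, 7); substituting into the one remaining equation that mentions Y gives: cons(tup(n, 7, W), 7) = cons(tup(n, 7, cons(cons(k, 7), n)), 7).
Delete trivial equation false = false.
Delete trivial equation false = false.
Delete trivial equation 1 = 1.
Decompose cons/2: tup(n, 7, W) = tup(n, 7, cons(cons(k, 7), n)),  7 = 7.
Decompose tup/3: n = n,  7 = 7,  W = cons(cons(k, 7), n).
Delete trivial equation n = n.
Delete trivial equation 7 = 7.
Bind W := cons(cons(k, 7), n); no other remaining equation mentions W.
Delete trivial equation 7 = 7.
Decompose cons/2: tup(k, 1, 7) = tup(k, 1, 7),  cons(A, n) = cons(tup(A, false, false), n).
Delete trivial equation tup(k, 1, 7) = tup(k, 1, 7).
Decompose cons/2: A = tup(A, false, false),  n = n.
Occurs check fails: A occurs in tup(A, false, false); the equation A = tup(A, false, false) has no finite solution.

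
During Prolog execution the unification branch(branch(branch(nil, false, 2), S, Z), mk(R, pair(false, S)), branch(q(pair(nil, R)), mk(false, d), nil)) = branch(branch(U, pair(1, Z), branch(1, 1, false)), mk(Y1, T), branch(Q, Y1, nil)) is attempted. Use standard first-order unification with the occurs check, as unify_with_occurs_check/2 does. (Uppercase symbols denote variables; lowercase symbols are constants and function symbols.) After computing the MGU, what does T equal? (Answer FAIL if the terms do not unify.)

Decompose branch/3: branch(branch(nil, false, 2), S, Z) = branch(U, pair(1, Z), branch(1, 1, false)),  mk(R, pair(false, S)) = mk(Y1, T),  branch(q(pair(nil, R)), mk(false, d), nil) = branch(Q, Y1, nil).
Decompose branch/3: branch(nil, false, 2) = U,  S = pair(1, Z),  Z = branch(1, 1, false).
Bind U := branch(nil, false, 2); no other remaining equation mentions U.
Bind S := pair(1, Z); substituting into the one remaining equation that mentions S gives: mk(R, pair(false, pair(1, Z))) = mk(Y1, T).
Bind Z := branch(1, 1, false); substituting into the one remaining equation that mentions Z gives: mk(R, pair(false, pair(1, branch(1, 1, false)))) = mk(Y1, T). Substituting into the earlier binding gives S := pair(1, branch(1, 1, false)).
Decompose mk/2: R = Y1,  pair(false, pair(1, branch(1, 1, false))) = T.
Bind R := Y1; substituting into the one remaining equation that mentions R gives: branch(q(pair(nil, Y1)), mk(false, d), nil) = branch(Q, Y1, nil).
Bind T := pair(false, pair(1, branch(1, 1, false))); no other remaining equation mentions T.
Decompose branch/3: q(pair(nil, Y1)) = Q,  mk(false, d) = Y1,  nil = nil.
Bind Q := q(pair(nil, Y1)); no other remaining equation mentions Q.
Bind Y1 := mk(false, d); no other remaining equation mentions Y1. Substituting into the earlier bindings gives R := mk(false, d), Q := q(pair(nil, mk(false, d))).
Delete trivial equation nil = nil.
MGU = { U ↦ branch(nil, false, 2), S ↦ pair(1, branch(1, 1, false)), Z ↦ branch(1, 1, false), R ↦ mk(false, d), T ↦ pair(false, pair(1, branch(1, 1, false))), Q ↦ q(pair(nil, mk(false, d))), Y1 ↦ mk(false, d) }, so T ↦ pair(false, pair(1, branch(1, 1, false))).

pair(false, pair(1, branch(1, 1, false)))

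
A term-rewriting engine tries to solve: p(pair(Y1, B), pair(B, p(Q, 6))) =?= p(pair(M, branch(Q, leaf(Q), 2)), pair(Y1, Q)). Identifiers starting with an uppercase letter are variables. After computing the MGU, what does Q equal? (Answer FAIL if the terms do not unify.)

Decompose p/2: pair(Y1, B) =?= pair(M, branch(Q, leaf(Q), 2)),  pair(B, p(Q, 6)) =?= pair(Y1, Q).
Decompose pair/2: Y1 =?= M,  B =?= branch(Q, leaf(Q), 2).
Bind Y1 := M; substituting into the one remaining equation that mentions Y1 gives: pair(B, p(Q, 6)) =?= pair(M, Q).
Bind B := branch(Q, leaf(Q), 2); substituting into the remaining equation gives: pair(branch(Q, leaf(Q), 2), p(Q, 6)) =?= pair(M, Q).
Decompose pair/2: branch(Q, leaf(Q), 2) =?= M,  p(Q, 6) =?= Q.
Bind M := branch(Q, leaf(Q), 2); no other remaining equation mentions M. Substituting into the earlier binding gives Y1 := branch(Q, leaf(Q), 2).
Occurs check fails: Q occurs in p(Q, 6); the equation Q =?= p(Q, 6) has no finite solution.

FAIL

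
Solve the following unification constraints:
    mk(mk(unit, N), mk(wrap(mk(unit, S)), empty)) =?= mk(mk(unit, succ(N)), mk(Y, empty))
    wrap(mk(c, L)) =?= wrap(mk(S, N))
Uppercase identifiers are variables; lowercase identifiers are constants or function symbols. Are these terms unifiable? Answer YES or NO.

NO

Decompose mk/2: mk(unit, N) =?= mk(unit, succ(N)),  mk(wrap(mk(unit, S)), empty) =?= mk(Y, empty).
Decompose mk/2: unit =?= unit,  N =?= succ(N).
Delete trivial equation unit =?= unit.
Occurs check fails: N occurs in succ(N); the equation N =?= succ(N) has no finite solution.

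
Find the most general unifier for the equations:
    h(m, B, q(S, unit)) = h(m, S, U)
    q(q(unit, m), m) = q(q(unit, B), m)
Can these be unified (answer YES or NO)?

YES

Decompose h/3: m = m,  B = S,  q(S, unit) = U.
Delete trivial equation m = m.
Bind B := S; substituting into the one remaining equation that mentions B gives: q(q(unit, m), m) = q(q(unit, S), m).
Bind U := q(S, unit); no other remaining equation mentions U.
Decompose q/2: q(unit, m) = q(unit, S),  m = m.
Decompose q/2: unit = unit,  m = S.
Delete trivial equation unit = unit.
Bind S := m; no other remaining equation mentions S. Substituting into the earlier bindings gives B := m, U := q(m, unit).
Delete trivial equation m = m.
No equations remain and no clash or occurs-check failure arose, so a unifier exists.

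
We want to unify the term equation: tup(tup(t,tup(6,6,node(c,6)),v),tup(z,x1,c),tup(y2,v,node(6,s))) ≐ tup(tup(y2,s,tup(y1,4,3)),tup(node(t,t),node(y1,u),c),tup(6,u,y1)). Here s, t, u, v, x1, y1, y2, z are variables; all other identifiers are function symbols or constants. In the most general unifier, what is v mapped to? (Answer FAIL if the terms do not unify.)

tup(node(6,tup(6,6,node(c,6))),4,3)

Decompose tup/3: tup(t,tup(6,6,node(c,6)),v) ≐ tup(y2,s,tup(y1,4,3)),  tup(z,x1,c) ≐ tup(node(t,t),node(y1,u),c),  tup(y2,v,node(6,s)) ≐ tup(6,u,y1).
Decompose tup/3: t ≐ y2,  tup(6,6,node(c,6)) ≐ s,  v ≐ tup(y1,4,3).
Bind t := y2; substituting into the one remaining equation that mentions t gives: tup(z,x1,c) ≐ tup(node(y2,y2),node(y1,u),c).
Bind s := tup(6,6,node(c,6)); substituting into the one remaining equation that mentions s gives: tup(y2,v,node(6,tup(6,6,node(c,6)))) ≐ tup(6,u,y1).
Bind v := tup(y1,4,3); substituting into the one remaining equation that mentions v gives: tup(y2,tup(y1,4,3),node(6,tup(6,6,node(c,6)))) ≐ tup(6,u,y1).
Decompose tup/3: z ≐ node(y2,y2),  x1 ≐ node(y1,u),  c ≐ c.
Bind z := node(y2,y2); no other remaining equation mentions z.
Bind x1 := node(y1,u); no other remaining equation mentions x1.
Delete trivial equation c ≐ c.
Decompose tup/3: y2 ≐ 6,  tup(y1,4,3) ≐ u,  node(6,tup(6,6,node(c,6))) ≐ y1.
Bind y2 := 6; no other remaining equation mentions y2. Substituting into the earlier bindings gives t := 6, z := node(6,6).
Bind u := tup(y1,4,3); no other remaining equation mentions u. Substituting into the earlier binding gives x1 := node(y1,tup(y1,4,3)).
Bind y1 := node(6,tup(6,6,node(c,6))). Substituting into the earlier bindings gives v := tup(node(6,tup(6,6,node(c,6))),4,3), x1 := node(node(6,tup(6,6,node(c,6))),tup(node(6,tup(6,6,node(c,6))),4,3)), u := tup(node(6,tup(6,6,node(c,6))),4,3).
MGU = { t -> 6, s -> tup(6,6,node(c,6)), v -> tup(node(6,tup(6,6,node(c,6))),4,3), z -> node(6,6), x1 -> node(node(6,tup(6,6,node(c,6))),tup(node(6,tup(6,6,node(c,6))),4,3)), y2 -> 6, u -> tup(node(6,tup(6,6,node(c,6))),4,3), y1 -> node(6,tup(6,6,node(c,6))) }, so v -> tup(node(6,tup(6,6,node(c,6))),4,3).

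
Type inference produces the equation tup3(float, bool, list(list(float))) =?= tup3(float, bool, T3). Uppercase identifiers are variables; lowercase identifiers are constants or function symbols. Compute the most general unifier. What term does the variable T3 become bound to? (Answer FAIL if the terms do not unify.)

list(list(float))

Decompose tup3/3: float =?= float,  bool =?= bool,  list(list(float)) =?= T3.
Delete trivial equation float =?= float.
Delete trivial equation bool =?= bool.
Bind T3 := list(list(float)).
MGU = { T3 := list(list(float)) }, so T3 := list(list(float)).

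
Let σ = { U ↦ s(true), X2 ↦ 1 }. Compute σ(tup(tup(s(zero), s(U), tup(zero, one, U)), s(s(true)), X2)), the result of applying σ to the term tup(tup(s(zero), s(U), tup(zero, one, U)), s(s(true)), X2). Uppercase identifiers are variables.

tup(tup(s(zero), s(s(true)), tup(zero, one, s(true))), s(s(true)), 1)

Replace each occurrence of U with s(true).
Replace each occurrence of X2 with 1.
Result: tup(tup(s(zero), s(s(true)), tup(zero, one, s(true))), s(s(true)), 1).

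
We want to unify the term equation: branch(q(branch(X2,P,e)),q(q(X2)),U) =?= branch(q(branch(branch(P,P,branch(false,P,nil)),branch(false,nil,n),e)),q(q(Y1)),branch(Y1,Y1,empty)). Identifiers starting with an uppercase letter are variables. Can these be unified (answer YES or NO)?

YES

Decompose branch/3: q(branch(X2,P,e)) =?= q(branch(branch(P,P,branch(false,P,nil)),branch(false,nil,n),e)),  q(q(X2)) =?= q(q(Y1)),  U =?= branch(Y1,Y1,empty).
Decompose q/1: branch(X2,P,e) =?= branch(branch(P,P,branch(false,P,nil)),branch(false,nil,n),e).
Decompose branch/3: X2 =?= branch(P,P,branch(false,P,nil)),  P =?= branch(false,nil,n),  e =?= e.
Bind X2 := branch(P,P,branch(false,P,nil)); substituting into the one remaining equation that mentions X2 gives: q(q(branch(P,P,branch(false,P,nil)))) =?= q(q(Y1)).
Bind P := branch(false,nil,n); substituting into the one remaining equation that mentions P gives: q(q(branch(branch(false,nil,n),branch(false,nil,n),branch(false,branch(false,nil,n),nil)))) =?= q(q(Y1)). Substituting into the earlier binding gives X2 := branch(branch(false,nil,n),branch(false,nil,n),branch(false,branch(false,nil,n),nil)).
Delete trivial equation e =?= e.
Decompose q/1: q(branch(branch(false,nil,n),branch(false,nil,n),branch(false,branch(false,nil,n),nil))) =?= q(Y1).
Decompose q/1: branch(branch(false,nil,n),branch(false,nil,n),branch(false,branch(false,nil,n),nil)) =?= Y1.
Bind Y1 := branch(branch(false,nil,n),branch(false,nil,n),branch(false,branch(false,nil,n),nil)); substituting into the remaining equation gives: U =?= branch(branch(branch(false,nil,n),branch(false,nil,n),branch(false,branch(false,nil,n),nil)),branch(branch(false,nil,n),branch(false,nil,n),branch(false,branch(false,nil,n),nil)),empty).
Bind U := branch(branch(branch(false,nil,n),branch(false,nil,n),branch(false,branch(false,nil,n),nil)),branch(branch(false,nil,n),branch(false,nil,n),branch(false,branch(false,nil,n),nil)),empty).
No equations remain and no clash or occurs-check failure arose, so a unifier exists.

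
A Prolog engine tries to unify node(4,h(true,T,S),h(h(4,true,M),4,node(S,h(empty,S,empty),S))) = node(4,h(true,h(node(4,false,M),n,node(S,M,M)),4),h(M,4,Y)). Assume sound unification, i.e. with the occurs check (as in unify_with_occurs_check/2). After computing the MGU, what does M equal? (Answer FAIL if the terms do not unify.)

Decompose node/3: 4 = 4,  h(true,T,S) = h(true,h(node(4,false,M),n,node(S,M,M)),4),  h(h(4,true,M),4,node(S,h(empty,S,empty),S)) = h(M,4,Y).
Delete trivial equation 4 = 4.
Decompose h/3: true = true,  T = h(node(4,false,M),n,node(S,M,M)),  S = 4.
Delete trivial equation true = true.
Bind T := h(node(4,false,M),n,node(S,M,M)); no other remaining equation mentions T.
Bind S := 4; substituting into the remaining equation gives: h(h(4,true,M),4,node(4,h(empty,4,empty),4)) = h(M,4,Y). Substituting into the earlier binding gives T := h(node(4,false,M),n,node(4,M,M)).
Decompose h/3: h(4,true,M) = M,  4 = 4,  node(4,h(empty,4,empty),4) = Y.
Occurs check fails: M occurs in h(4,true,M); the equation M = h(4,true,M) has no finite solution.

FAIL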